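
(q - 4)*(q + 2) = q^2 - 2*q - 8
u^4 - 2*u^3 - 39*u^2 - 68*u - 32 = (u - 8)*(u + 1)^2*(u + 4)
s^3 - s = s*(s - 1)*(s + 1)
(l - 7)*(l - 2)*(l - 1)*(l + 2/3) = l^4 - 28*l^3/3 + 49*l^2/3 + 4*l/3 - 28/3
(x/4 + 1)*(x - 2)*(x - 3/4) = x^3/4 + 5*x^2/16 - 19*x/8 + 3/2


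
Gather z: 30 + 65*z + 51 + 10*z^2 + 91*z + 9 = 10*z^2 + 156*z + 90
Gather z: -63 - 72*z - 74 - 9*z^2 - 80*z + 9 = -9*z^2 - 152*z - 128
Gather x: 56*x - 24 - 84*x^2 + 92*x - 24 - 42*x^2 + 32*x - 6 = -126*x^2 + 180*x - 54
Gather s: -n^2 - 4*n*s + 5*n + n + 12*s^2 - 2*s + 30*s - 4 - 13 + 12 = -n^2 + 6*n + 12*s^2 + s*(28 - 4*n) - 5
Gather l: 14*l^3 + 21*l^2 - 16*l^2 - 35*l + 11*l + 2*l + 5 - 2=14*l^3 + 5*l^2 - 22*l + 3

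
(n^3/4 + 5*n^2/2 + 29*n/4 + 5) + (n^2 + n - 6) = n^3/4 + 7*n^2/2 + 33*n/4 - 1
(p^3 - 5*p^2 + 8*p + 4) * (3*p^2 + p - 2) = 3*p^5 - 14*p^4 + 17*p^3 + 30*p^2 - 12*p - 8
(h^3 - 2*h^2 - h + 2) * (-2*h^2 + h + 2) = -2*h^5 + 5*h^4 + 2*h^3 - 9*h^2 + 4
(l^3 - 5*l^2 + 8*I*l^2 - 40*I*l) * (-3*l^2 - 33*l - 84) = -3*l^5 - 18*l^4 - 24*I*l^4 + 81*l^3 - 144*I*l^3 + 420*l^2 + 648*I*l^2 + 3360*I*l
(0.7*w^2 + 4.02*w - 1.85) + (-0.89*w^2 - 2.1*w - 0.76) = -0.19*w^2 + 1.92*w - 2.61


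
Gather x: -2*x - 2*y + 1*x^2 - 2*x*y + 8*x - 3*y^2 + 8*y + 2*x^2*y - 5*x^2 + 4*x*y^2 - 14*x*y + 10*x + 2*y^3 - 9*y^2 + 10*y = x^2*(2*y - 4) + x*(4*y^2 - 16*y + 16) + 2*y^3 - 12*y^2 + 16*y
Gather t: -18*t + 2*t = -16*t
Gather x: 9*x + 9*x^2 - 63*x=9*x^2 - 54*x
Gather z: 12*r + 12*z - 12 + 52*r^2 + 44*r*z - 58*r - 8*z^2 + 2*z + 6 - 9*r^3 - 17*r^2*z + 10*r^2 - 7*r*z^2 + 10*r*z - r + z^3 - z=-9*r^3 + 62*r^2 - 47*r + z^3 + z^2*(-7*r - 8) + z*(-17*r^2 + 54*r + 13) - 6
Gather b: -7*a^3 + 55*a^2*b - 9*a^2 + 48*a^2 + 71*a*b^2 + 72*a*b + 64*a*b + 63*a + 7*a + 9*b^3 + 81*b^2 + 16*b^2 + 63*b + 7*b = -7*a^3 + 39*a^2 + 70*a + 9*b^3 + b^2*(71*a + 97) + b*(55*a^2 + 136*a + 70)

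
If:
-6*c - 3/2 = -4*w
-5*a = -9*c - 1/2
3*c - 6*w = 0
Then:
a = -23/40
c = -3/8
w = -3/16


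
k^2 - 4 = (k - 2)*(k + 2)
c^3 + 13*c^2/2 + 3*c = c*(c + 1/2)*(c + 6)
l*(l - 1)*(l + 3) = l^3 + 2*l^2 - 3*l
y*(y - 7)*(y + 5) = y^3 - 2*y^2 - 35*y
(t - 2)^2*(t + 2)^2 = t^4 - 8*t^2 + 16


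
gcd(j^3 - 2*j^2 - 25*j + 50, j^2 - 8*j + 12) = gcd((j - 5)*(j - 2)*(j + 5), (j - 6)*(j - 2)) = j - 2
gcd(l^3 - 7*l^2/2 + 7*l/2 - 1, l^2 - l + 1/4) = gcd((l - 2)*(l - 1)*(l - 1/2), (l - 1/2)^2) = l - 1/2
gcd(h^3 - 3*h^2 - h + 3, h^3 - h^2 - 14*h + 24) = h - 3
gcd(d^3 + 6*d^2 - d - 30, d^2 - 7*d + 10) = d - 2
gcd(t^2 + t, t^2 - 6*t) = t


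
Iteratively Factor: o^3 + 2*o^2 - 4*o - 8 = (o + 2)*(o^2 - 4) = (o - 2)*(o + 2)*(o + 2)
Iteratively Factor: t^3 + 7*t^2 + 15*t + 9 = (t + 3)*(t^2 + 4*t + 3) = (t + 1)*(t + 3)*(t + 3)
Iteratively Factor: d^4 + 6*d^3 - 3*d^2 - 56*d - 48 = (d + 4)*(d^3 + 2*d^2 - 11*d - 12) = (d + 1)*(d + 4)*(d^2 + d - 12) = (d - 3)*(d + 1)*(d + 4)*(d + 4)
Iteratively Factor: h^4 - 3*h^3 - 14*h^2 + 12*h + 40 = (h - 2)*(h^3 - h^2 - 16*h - 20) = (h - 5)*(h - 2)*(h^2 + 4*h + 4) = (h - 5)*(h - 2)*(h + 2)*(h + 2)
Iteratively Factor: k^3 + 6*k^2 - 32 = (k + 4)*(k^2 + 2*k - 8) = (k - 2)*(k + 4)*(k + 4)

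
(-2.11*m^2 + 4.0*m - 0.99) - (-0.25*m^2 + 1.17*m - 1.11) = -1.86*m^2 + 2.83*m + 0.12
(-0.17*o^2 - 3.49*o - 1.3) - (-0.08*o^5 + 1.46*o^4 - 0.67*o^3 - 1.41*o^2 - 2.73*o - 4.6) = 0.08*o^5 - 1.46*o^4 + 0.67*o^3 + 1.24*o^2 - 0.76*o + 3.3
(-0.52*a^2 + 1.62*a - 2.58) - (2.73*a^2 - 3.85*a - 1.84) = -3.25*a^2 + 5.47*a - 0.74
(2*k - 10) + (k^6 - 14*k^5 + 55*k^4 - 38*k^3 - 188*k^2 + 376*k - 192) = k^6 - 14*k^5 + 55*k^4 - 38*k^3 - 188*k^2 + 378*k - 202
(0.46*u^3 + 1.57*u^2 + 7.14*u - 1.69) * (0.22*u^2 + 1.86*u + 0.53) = 0.1012*u^5 + 1.201*u^4 + 4.7348*u^3 + 13.7407*u^2 + 0.6408*u - 0.8957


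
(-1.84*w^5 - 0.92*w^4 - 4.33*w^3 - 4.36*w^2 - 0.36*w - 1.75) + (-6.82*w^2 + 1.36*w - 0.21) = -1.84*w^5 - 0.92*w^4 - 4.33*w^3 - 11.18*w^2 + 1.0*w - 1.96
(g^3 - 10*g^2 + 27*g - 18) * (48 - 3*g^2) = -3*g^5 + 30*g^4 - 33*g^3 - 426*g^2 + 1296*g - 864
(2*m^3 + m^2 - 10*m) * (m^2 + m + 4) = 2*m^5 + 3*m^4 - m^3 - 6*m^2 - 40*m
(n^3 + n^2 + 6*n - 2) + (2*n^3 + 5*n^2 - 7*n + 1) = 3*n^3 + 6*n^2 - n - 1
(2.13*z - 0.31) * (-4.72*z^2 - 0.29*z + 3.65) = -10.0536*z^3 + 0.8455*z^2 + 7.8644*z - 1.1315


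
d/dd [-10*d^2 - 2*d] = -20*d - 2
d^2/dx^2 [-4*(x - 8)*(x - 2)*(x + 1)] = 72 - 24*x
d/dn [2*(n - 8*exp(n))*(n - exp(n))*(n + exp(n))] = -16*n^2*exp(n) + 6*n^2 - 4*n*exp(2*n) - 32*n*exp(n) + 48*exp(3*n) - 2*exp(2*n)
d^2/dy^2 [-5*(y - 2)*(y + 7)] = -10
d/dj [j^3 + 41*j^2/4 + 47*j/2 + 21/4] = 3*j^2 + 41*j/2 + 47/2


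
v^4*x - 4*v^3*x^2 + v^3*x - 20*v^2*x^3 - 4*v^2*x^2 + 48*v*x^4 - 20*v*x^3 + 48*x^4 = (v - 6*x)*(v - 2*x)*(v + 4*x)*(v*x + x)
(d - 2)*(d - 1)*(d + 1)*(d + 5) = d^4 + 3*d^3 - 11*d^2 - 3*d + 10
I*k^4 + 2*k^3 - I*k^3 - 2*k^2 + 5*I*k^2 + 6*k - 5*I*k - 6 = (k - 3*I)*(k - I)*(k + 2*I)*(I*k - I)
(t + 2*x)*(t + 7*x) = t^2 + 9*t*x + 14*x^2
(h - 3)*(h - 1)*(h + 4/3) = h^3 - 8*h^2/3 - 7*h/3 + 4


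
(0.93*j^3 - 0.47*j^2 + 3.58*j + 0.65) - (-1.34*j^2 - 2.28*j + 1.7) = 0.93*j^3 + 0.87*j^2 + 5.86*j - 1.05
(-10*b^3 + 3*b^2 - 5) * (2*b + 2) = -20*b^4 - 14*b^3 + 6*b^2 - 10*b - 10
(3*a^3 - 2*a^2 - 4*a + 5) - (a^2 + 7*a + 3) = 3*a^3 - 3*a^2 - 11*a + 2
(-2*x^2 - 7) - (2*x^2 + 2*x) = -4*x^2 - 2*x - 7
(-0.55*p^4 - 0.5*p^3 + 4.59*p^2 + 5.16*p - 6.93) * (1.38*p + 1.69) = -0.759*p^5 - 1.6195*p^4 + 5.4892*p^3 + 14.8779*p^2 - 0.843*p - 11.7117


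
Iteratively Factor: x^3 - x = (x - 1)*(x^2 + x) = (x - 1)*(x + 1)*(x)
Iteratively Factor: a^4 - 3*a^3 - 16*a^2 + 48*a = (a + 4)*(a^3 - 7*a^2 + 12*a) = (a - 3)*(a + 4)*(a^2 - 4*a) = a*(a - 3)*(a + 4)*(a - 4)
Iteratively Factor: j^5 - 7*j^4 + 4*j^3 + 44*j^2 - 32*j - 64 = (j - 4)*(j^4 - 3*j^3 - 8*j^2 + 12*j + 16) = (j - 4)*(j + 2)*(j^3 - 5*j^2 + 2*j + 8) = (j - 4)*(j - 2)*(j + 2)*(j^2 - 3*j - 4) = (j - 4)^2*(j - 2)*(j + 2)*(j + 1)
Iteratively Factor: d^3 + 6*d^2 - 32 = (d + 4)*(d^2 + 2*d - 8) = (d - 2)*(d + 4)*(d + 4)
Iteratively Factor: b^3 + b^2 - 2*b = (b + 2)*(b^2 - b) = b*(b + 2)*(b - 1)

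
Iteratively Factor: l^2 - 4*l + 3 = (l - 1)*(l - 3)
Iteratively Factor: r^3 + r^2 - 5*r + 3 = (r + 3)*(r^2 - 2*r + 1) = (r - 1)*(r + 3)*(r - 1)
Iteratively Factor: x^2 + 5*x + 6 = (x + 3)*(x + 2)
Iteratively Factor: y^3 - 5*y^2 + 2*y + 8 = (y + 1)*(y^2 - 6*y + 8) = (y - 4)*(y + 1)*(y - 2)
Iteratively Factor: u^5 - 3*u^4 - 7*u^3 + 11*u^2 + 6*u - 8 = (u - 1)*(u^4 - 2*u^3 - 9*u^2 + 2*u + 8) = (u - 1)*(u + 2)*(u^3 - 4*u^2 - u + 4) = (u - 1)^2*(u + 2)*(u^2 - 3*u - 4) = (u - 4)*(u - 1)^2*(u + 2)*(u + 1)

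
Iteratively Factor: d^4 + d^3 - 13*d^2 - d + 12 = (d - 3)*(d^3 + 4*d^2 - d - 4) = (d - 3)*(d + 1)*(d^2 + 3*d - 4) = (d - 3)*(d + 1)*(d + 4)*(d - 1)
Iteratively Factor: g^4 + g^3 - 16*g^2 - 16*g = (g)*(g^3 + g^2 - 16*g - 16) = g*(g - 4)*(g^2 + 5*g + 4) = g*(g - 4)*(g + 4)*(g + 1)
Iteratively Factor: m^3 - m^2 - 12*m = (m)*(m^2 - m - 12) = m*(m - 4)*(m + 3)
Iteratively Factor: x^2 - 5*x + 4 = (x - 4)*(x - 1)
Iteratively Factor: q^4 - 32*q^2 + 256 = (q - 4)*(q^3 + 4*q^2 - 16*q - 64) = (q - 4)*(q + 4)*(q^2 - 16) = (q - 4)^2*(q + 4)*(q + 4)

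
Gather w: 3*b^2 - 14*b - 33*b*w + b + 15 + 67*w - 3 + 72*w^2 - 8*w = 3*b^2 - 13*b + 72*w^2 + w*(59 - 33*b) + 12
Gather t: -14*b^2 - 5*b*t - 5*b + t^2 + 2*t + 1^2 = -14*b^2 - 5*b + t^2 + t*(2 - 5*b) + 1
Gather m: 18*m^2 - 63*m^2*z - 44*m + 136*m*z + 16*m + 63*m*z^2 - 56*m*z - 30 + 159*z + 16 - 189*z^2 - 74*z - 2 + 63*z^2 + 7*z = m^2*(18 - 63*z) + m*(63*z^2 + 80*z - 28) - 126*z^2 + 92*z - 16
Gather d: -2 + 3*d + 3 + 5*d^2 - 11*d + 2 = 5*d^2 - 8*d + 3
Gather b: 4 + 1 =5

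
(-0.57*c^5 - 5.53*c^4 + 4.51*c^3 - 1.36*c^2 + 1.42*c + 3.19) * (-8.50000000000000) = 4.845*c^5 + 47.005*c^4 - 38.335*c^3 + 11.56*c^2 - 12.07*c - 27.115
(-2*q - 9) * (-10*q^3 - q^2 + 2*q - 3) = 20*q^4 + 92*q^3 + 5*q^2 - 12*q + 27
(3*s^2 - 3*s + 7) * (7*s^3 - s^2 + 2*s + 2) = 21*s^5 - 24*s^4 + 58*s^3 - 7*s^2 + 8*s + 14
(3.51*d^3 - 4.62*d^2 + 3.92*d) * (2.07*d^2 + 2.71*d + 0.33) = 7.2657*d^5 - 0.0513000000000012*d^4 - 3.2475*d^3 + 9.0986*d^2 + 1.2936*d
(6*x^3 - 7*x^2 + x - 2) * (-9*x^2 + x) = -54*x^5 + 69*x^4 - 16*x^3 + 19*x^2 - 2*x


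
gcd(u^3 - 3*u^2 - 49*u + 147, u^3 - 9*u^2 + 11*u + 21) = u^2 - 10*u + 21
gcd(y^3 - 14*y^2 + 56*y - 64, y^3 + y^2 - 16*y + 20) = y - 2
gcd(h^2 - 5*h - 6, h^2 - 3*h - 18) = h - 6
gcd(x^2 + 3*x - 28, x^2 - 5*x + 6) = 1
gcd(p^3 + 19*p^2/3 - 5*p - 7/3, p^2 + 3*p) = 1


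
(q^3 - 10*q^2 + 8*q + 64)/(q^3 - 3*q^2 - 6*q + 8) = (q - 8)/(q - 1)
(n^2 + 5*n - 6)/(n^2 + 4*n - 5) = (n + 6)/(n + 5)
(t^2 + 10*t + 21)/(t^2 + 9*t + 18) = (t + 7)/(t + 6)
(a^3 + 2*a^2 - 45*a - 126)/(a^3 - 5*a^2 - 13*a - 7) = (a^2 + 9*a + 18)/(a^2 + 2*a + 1)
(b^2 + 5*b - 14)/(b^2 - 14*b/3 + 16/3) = 3*(b + 7)/(3*b - 8)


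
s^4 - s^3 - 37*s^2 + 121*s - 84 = (s - 4)*(s - 3)*(s - 1)*(s + 7)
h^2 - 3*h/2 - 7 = (h - 7/2)*(h + 2)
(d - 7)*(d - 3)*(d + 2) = d^3 - 8*d^2 + d + 42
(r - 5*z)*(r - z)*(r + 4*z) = r^3 - 2*r^2*z - 19*r*z^2 + 20*z^3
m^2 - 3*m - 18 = (m - 6)*(m + 3)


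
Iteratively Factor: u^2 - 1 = (u + 1)*(u - 1)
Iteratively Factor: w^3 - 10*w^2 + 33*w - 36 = (w - 3)*(w^2 - 7*w + 12) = (w - 4)*(w - 3)*(w - 3)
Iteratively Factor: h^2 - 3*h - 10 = (h + 2)*(h - 5)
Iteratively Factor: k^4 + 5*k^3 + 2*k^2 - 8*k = (k + 4)*(k^3 + k^2 - 2*k) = (k + 2)*(k + 4)*(k^2 - k) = k*(k + 2)*(k + 4)*(k - 1)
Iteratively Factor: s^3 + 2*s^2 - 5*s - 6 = (s + 1)*(s^2 + s - 6) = (s - 2)*(s + 1)*(s + 3)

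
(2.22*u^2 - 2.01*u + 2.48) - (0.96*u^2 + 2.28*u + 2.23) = 1.26*u^2 - 4.29*u + 0.25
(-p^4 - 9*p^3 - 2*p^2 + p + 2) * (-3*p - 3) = 3*p^5 + 30*p^4 + 33*p^3 + 3*p^2 - 9*p - 6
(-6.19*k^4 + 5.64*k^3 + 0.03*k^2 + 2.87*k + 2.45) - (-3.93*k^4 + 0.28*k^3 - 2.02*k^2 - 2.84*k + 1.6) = -2.26*k^4 + 5.36*k^3 + 2.05*k^2 + 5.71*k + 0.85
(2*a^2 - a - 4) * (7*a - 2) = 14*a^3 - 11*a^2 - 26*a + 8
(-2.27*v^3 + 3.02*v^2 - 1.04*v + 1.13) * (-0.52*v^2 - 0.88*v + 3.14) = 1.1804*v^5 + 0.4272*v^4 - 9.2446*v^3 + 9.8104*v^2 - 4.26*v + 3.5482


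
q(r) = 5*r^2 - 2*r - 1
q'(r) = 10*r - 2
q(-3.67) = 73.68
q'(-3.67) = -38.70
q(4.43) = 88.26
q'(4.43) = 42.30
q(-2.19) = 27.36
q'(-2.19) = -23.90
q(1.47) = 6.86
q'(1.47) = 12.70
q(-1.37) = 11.12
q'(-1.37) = -15.70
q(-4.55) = 111.61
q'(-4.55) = -47.50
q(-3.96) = 85.33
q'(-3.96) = -41.60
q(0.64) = -0.23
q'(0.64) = 4.40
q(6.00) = 167.00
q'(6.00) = 58.00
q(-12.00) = 743.00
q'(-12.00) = -122.00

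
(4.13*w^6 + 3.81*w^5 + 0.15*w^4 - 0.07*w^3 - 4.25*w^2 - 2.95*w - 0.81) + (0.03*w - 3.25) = 4.13*w^6 + 3.81*w^5 + 0.15*w^4 - 0.07*w^3 - 4.25*w^2 - 2.92*w - 4.06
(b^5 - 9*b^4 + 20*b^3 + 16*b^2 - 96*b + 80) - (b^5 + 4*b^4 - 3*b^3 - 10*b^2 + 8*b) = -13*b^4 + 23*b^3 + 26*b^2 - 104*b + 80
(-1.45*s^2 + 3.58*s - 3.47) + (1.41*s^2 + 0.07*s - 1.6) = -0.04*s^2 + 3.65*s - 5.07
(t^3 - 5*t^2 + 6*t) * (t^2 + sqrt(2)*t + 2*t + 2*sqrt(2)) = t^5 - 3*t^4 + sqrt(2)*t^4 - 3*sqrt(2)*t^3 - 4*t^3 - 4*sqrt(2)*t^2 + 12*t^2 + 12*sqrt(2)*t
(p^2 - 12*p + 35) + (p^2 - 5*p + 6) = 2*p^2 - 17*p + 41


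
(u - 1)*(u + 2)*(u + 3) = u^3 + 4*u^2 + u - 6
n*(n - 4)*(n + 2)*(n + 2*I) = n^4 - 2*n^3 + 2*I*n^3 - 8*n^2 - 4*I*n^2 - 16*I*n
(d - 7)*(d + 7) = d^2 - 49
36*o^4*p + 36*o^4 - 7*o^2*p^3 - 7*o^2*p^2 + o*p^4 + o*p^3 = (-6*o + p)*(-3*o + p)*(2*o + p)*(o*p + o)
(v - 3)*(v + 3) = v^2 - 9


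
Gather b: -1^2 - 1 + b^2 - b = b^2 - b - 2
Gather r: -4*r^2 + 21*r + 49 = -4*r^2 + 21*r + 49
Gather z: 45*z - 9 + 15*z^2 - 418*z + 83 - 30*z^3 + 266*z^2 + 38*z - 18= -30*z^3 + 281*z^2 - 335*z + 56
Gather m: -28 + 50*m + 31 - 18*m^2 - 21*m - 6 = -18*m^2 + 29*m - 3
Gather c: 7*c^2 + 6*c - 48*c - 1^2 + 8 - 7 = 7*c^2 - 42*c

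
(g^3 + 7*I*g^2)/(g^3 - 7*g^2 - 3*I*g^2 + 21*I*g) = g*(g + 7*I)/(g^2 - 7*g - 3*I*g + 21*I)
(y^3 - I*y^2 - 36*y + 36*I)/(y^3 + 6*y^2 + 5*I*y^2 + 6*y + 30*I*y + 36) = (y - 6)/(y + 6*I)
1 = 1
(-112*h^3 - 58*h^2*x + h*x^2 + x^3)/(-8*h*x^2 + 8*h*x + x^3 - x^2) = (14*h^2 + 9*h*x + x^2)/(x*(x - 1))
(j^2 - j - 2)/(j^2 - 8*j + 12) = (j + 1)/(j - 6)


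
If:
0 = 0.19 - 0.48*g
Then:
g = 0.40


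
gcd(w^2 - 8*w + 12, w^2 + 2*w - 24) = 1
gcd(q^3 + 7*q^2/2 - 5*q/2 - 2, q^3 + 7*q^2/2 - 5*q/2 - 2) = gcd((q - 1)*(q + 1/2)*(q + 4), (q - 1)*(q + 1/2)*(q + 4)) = q^3 + 7*q^2/2 - 5*q/2 - 2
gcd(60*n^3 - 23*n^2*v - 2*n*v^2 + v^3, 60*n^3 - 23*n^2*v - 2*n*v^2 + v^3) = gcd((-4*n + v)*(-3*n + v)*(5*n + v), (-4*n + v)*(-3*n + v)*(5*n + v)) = 60*n^3 - 23*n^2*v - 2*n*v^2 + v^3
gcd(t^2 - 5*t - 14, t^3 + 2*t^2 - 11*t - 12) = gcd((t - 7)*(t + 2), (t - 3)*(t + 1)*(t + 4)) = 1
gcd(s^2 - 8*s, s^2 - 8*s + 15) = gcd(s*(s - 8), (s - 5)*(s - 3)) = 1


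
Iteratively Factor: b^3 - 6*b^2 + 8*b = (b)*(b^2 - 6*b + 8) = b*(b - 2)*(b - 4)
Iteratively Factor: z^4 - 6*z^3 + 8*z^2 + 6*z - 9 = (z - 1)*(z^3 - 5*z^2 + 3*z + 9) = (z - 3)*(z - 1)*(z^2 - 2*z - 3) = (z - 3)*(z - 1)*(z + 1)*(z - 3)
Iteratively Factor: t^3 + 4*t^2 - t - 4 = (t + 1)*(t^2 + 3*t - 4) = (t - 1)*(t + 1)*(t + 4)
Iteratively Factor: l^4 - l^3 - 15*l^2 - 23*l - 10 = (l + 1)*(l^3 - 2*l^2 - 13*l - 10) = (l + 1)^2*(l^2 - 3*l - 10) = (l - 5)*(l + 1)^2*(l + 2)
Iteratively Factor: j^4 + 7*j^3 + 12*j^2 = (j)*(j^3 + 7*j^2 + 12*j) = j*(j + 4)*(j^2 + 3*j) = j^2*(j + 4)*(j + 3)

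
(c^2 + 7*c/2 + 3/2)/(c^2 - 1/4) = 2*(c + 3)/(2*c - 1)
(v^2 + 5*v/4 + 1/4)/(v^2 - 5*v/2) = (4*v^2 + 5*v + 1)/(2*v*(2*v - 5))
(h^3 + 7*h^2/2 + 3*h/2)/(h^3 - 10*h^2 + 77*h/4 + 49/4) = 2*h*(h + 3)/(2*h^2 - 21*h + 49)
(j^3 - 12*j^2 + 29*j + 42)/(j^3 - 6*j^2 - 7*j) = (j - 6)/j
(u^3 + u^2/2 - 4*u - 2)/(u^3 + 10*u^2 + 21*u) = (u^3 + u^2/2 - 4*u - 2)/(u*(u^2 + 10*u + 21))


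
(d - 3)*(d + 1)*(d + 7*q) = d^3 + 7*d^2*q - 2*d^2 - 14*d*q - 3*d - 21*q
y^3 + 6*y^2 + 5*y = y*(y + 1)*(y + 5)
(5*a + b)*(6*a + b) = 30*a^2 + 11*a*b + b^2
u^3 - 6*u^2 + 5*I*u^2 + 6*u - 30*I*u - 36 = (u - 6)*(u - I)*(u + 6*I)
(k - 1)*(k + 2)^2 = k^3 + 3*k^2 - 4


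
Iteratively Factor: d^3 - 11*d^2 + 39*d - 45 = (d - 3)*(d^2 - 8*d + 15) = (d - 5)*(d - 3)*(d - 3)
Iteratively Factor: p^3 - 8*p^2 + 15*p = (p)*(p^2 - 8*p + 15) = p*(p - 5)*(p - 3)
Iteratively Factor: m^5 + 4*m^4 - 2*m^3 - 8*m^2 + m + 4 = (m + 1)*(m^4 + 3*m^3 - 5*m^2 - 3*m + 4) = (m + 1)^2*(m^3 + 2*m^2 - 7*m + 4) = (m + 1)^2*(m + 4)*(m^2 - 2*m + 1) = (m - 1)*(m + 1)^2*(m + 4)*(m - 1)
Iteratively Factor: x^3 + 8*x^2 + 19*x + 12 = (x + 4)*(x^2 + 4*x + 3) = (x + 3)*(x + 4)*(x + 1)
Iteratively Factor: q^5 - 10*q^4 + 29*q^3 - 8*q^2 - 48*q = (q - 4)*(q^4 - 6*q^3 + 5*q^2 + 12*q) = (q - 4)*(q + 1)*(q^3 - 7*q^2 + 12*q) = q*(q - 4)*(q + 1)*(q^2 - 7*q + 12) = q*(q - 4)^2*(q + 1)*(q - 3)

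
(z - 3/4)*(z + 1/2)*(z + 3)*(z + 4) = z^4 + 27*z^3/4 + 79*z^2/8 - 45*z/8 - 9/2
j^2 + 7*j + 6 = (j + 1)*(j + 6)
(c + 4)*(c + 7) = c^2 + 11*c + 28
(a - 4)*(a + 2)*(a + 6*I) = a^3 - 2*a^2 + 6*I*a^2 - 8*a - 12*I*a - 48*I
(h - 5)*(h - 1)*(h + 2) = h^3 - 4*h^2 - 7*h + 10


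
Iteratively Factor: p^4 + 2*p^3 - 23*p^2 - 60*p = (p + 4)*(p^3 - 2*p^2 - 15*p) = p*(p + 4)*(p^2 - 2*p - 15) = p*(p - 5)*(p + 4)*(p + 3)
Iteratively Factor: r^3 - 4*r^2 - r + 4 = (r - 4)*(r^2 - 1) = (r - 4)*(r - 1)*(r + 1)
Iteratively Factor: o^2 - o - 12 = (o + 3)*(o - 4)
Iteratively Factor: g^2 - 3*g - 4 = (g + 1)*(g - 4)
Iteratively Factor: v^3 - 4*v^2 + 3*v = (v)*(v^2 - 4*v + 3) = v*(v - 3)*(v - 1)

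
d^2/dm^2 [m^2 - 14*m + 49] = 2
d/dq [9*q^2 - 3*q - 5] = 18*q - 3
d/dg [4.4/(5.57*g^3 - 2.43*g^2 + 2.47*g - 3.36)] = (-73.524*g^2 + 21.384*g - 10.868)/(5.57*g^3 - 2.43*g^2 + 2.47*g - 3.36)^2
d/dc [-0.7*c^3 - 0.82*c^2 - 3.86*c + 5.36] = -2.1*c^2 - 1.64*c - 3.86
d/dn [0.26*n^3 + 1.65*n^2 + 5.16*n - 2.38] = 0.78*n^2 + 3.3*n + 5.16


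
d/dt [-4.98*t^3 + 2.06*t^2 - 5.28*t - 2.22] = -14.94*t^2 + 4.12*t - 5.28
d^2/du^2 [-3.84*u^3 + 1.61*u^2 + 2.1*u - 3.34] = 3.22 - 23.04*u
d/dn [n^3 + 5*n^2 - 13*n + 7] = 3*n^2 + 10*n - 13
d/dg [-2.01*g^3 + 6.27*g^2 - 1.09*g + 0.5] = -6.03*g^2 + 12.54*g - 1.09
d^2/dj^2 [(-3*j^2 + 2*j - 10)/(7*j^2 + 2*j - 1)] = 2*(140*j^3 - 1533*j^2 - 378*j - 109)/(343*j^6 + 294*j^5 - 63*j^4 - 76*j^3 + 9*j^2 + 6*j - 1)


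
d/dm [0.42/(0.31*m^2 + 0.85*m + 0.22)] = (-0.2604*m - 0.357)/(0.31*m^2 + 0.85*m + 0.22)^2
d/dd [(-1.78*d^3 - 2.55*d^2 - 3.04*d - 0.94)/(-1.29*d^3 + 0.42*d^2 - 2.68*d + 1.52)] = (-4.0371*d^4 + 1.6976*d^3 - 3.6438*d^2 - 6.9624*d - 7.14)/(1.6641*d^6 - 1.0836*d^5 + 7.0908*d^4 - 6.1728*d^3 + 8.4592*d^2 - 8.1472*d + 2.3104)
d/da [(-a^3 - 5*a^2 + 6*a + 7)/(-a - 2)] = (2*a^3 + 11*a^2 + 20*a - 5)/(a^2 + 4*a + 4)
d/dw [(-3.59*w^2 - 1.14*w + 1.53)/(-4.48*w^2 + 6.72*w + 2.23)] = (-29.232*w^2 - 2.30259999999999*w - 12.8238)/(20.0704*w^4 - 60.2112*w^3 + 25.1776*w^2 + 29.9712*w + 4.9729)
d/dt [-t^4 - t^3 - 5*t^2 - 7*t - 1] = -4*t^3 - 3*t^2 - 10*t - 7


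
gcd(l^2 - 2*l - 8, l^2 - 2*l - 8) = l^2 - 2*l - 8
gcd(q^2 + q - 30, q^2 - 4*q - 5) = q - 5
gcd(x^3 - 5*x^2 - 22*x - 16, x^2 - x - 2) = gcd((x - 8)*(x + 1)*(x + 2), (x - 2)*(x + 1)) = x + 1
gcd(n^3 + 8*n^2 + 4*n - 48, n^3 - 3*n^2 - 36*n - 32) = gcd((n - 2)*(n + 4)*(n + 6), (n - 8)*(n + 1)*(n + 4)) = n + 4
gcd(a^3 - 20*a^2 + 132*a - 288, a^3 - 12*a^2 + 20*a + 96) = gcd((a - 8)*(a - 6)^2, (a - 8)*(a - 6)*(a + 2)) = a^2 - 14*a + 48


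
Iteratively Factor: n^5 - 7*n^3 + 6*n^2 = (n - 1)*(n^4 + n^3 - 6*n^2) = n*(n - 1)*(n^3 + n^2 - 6*n) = n^2*(n - 1)*(n^2 + n - 6) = n^2*(n - 2)*(n - 1)*(n + 3)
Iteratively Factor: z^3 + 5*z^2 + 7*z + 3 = (z + 3)*(z^2 + 2*z + 1) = (z + 1)*(z + 3)*(z + 1)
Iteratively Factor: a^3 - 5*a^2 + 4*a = (a - 1)*(a^2 - 4*a) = a*(a - 1)*(a - 4)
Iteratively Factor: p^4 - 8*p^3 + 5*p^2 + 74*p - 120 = (p - 5)*(p^3 - 3*p^2 - 10*p + 24) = (p - 5)*(p - 4)*(p^2 + p - 6) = (p - 5)*(p - 4)*(p - 2)*(p + 3)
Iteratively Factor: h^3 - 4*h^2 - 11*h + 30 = (h + 3)*(h^2 - 7*h + 10) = (h - 2)*(h + 3)*(h - 5)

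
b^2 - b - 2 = (b - 2)*(b + 1)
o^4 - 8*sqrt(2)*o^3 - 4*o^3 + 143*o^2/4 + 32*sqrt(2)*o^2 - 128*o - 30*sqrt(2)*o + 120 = (o - 5/2)*(o - 3/2)*(o - 4*sqrt(2))^2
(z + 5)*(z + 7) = z^2 + 12*z + 35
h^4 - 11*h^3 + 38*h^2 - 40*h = h*(h - 5)*(h - 4)*(h - 2)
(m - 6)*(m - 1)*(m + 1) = m^3 - 6*m^2 - m + 6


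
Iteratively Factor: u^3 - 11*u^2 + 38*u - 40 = (u - 5)*(u^2 - 6*u + 8) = (u - 5)*(u - 4)*(u - 2)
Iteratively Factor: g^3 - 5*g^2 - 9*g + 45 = (g - 3)*(g^2 - 2*g - 15) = (g - 5)*(g - 3)*(g + 3)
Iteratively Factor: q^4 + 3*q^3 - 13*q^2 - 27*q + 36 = (q + 3)*(q^3 - 13*q + 12) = (q + 3)*(q + 4)*(q^2 - 4*q + 3) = (q - 3)*(q + 3)*(q + 4)*(q - 1)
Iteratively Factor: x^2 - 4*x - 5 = (x - 5)*(x + 1)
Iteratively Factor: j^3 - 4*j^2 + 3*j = (j - 1)*(j^2 - 3*j) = j*(j - 1)*(j - 3)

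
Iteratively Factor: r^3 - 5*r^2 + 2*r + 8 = (r - 4)*(r^2 - r - 2) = (r - 4)*(r + 1)*(r - 2)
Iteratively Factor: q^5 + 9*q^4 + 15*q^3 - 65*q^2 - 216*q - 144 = (q + 1)*(q^4 + 8*q^3 + 7*q^2 - 72*q - 144) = (q + 1)*(q + 4)*(q^3 + 4*q^2 - 9*q - 36) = (q - 3)*(q + 1)*(q + 4)*(q^2 + 7*q + 12) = (q - 3)*(q + 1)*(q + 4)^2*(q + 3)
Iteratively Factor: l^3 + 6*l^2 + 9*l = (l + 3)*(l^2 + 3*l) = (l + 3)^2*(l)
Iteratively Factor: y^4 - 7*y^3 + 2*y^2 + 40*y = (y)*(y^3 - 7*y^2 + 2*y + 40) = y*(y + 2)*(y^2 - 9*y + 20) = y*(y - 4)*(y + 2)*(y - 5)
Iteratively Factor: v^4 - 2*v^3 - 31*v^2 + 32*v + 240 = (v - 5)*(v^3 + 3*v^2 - 16*v - 48) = (v - 5)*(v + 4)*(v^2 - v - 12) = (v - 5)*(v + 3)*(v + 4)*(v - 4)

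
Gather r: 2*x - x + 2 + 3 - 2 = x + 3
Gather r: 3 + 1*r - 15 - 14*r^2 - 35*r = -14*r^2 - 34*r - 12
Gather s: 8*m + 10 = 8*m + 10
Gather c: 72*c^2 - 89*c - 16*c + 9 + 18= 72*c^2 - 105*c + 27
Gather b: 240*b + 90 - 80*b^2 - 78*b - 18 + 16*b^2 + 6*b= -64*b^2 + 168*b + 72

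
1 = 1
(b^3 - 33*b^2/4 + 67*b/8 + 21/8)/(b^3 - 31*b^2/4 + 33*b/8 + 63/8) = (4*b + 1)/(4*b + 3)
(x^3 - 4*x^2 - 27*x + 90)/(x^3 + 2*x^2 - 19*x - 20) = (x^2 - 9*x + 18)/(x^2 - 3*x - 4)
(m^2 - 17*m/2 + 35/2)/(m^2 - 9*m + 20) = (m - 7/2)/(m - 4)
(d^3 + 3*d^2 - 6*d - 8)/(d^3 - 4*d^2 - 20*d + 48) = (d + 1)/(d - 6)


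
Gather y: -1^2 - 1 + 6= 4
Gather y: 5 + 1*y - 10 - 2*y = -y - 5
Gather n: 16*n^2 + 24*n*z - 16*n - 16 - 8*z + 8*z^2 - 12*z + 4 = 16*n^2 + n*(24*z - 16) + 8*z^2 - 20*z - 12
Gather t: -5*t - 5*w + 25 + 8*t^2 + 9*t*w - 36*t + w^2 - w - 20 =8*t^2 + t*(9*w - 41) + w^2 - 6*w + 5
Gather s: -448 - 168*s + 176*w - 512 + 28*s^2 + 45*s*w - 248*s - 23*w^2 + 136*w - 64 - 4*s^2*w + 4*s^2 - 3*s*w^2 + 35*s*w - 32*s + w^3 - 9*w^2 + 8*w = s^2*(32 - 4*w) + s*(-3*w^2 + 80*w - 448) + w^3 - 32*w^2 + 320*w - 1024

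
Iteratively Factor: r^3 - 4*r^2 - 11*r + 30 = (r - 2)*(r^2 - 2*r - 15) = (r - 5)*(r - 2)*(r + 3)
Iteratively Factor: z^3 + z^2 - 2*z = (z)*(z^2 + z - 2) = z*(z - 1)*(z + 2)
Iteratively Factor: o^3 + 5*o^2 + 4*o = (o + 4)*(o^2 + o) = (o + 1)*(o + 4)*(o)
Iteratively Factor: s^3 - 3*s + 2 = (s - 1)*(s^2 + s - 2) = (s - 1)*(s + 2)*(s - 1)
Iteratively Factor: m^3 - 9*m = (m)*(m^2 - 9) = m*(m + 3)*(m - 3)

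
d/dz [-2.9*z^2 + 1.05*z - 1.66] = 1.05 - 5.8*z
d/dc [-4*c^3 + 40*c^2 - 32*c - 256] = -12*c^2 + 80*c - 32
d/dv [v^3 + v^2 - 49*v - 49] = 3*v^2 + 2*v - 49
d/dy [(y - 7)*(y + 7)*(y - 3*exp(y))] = -3*y^2*exp(y) + 3*y^2 - 6*y*exp(y) + 147*exp(y) - 49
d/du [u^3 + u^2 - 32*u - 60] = 3*u^2 + 2*u - 32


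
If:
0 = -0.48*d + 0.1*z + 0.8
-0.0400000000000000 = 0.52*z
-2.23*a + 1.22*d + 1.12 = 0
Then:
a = 1.41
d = 1.65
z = -0.08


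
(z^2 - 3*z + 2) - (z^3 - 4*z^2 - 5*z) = -z^3 + 5*z^2 + 2*z + 2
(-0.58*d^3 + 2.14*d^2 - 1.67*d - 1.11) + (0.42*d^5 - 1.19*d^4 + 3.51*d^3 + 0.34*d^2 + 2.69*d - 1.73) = 0.42*d^5 - 1.19*d^4 + 2.93*d^3 + 2.48*d^2 + 1.02*d - 2.84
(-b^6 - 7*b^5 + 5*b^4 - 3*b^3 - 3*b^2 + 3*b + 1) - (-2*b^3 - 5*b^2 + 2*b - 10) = -b^6 - 7*b^5 + 5*b^4 - b^3 + 2*b^2 + b + 11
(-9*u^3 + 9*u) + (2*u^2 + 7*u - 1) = -9*u^3 + 2*u^2 + 16*u - 1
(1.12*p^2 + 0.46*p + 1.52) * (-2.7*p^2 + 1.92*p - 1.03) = -3.024*p^4 + 0.9084*p^3 - 4.3744*p^2 + 2.4446*p - 1.5656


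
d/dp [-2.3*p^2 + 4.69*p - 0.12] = 4.69 - 4.6*p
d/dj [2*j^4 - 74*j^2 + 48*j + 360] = 8*j^3 - 148*j + 48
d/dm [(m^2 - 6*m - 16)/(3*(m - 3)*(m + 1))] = 2*(2*m^2 + 13*m - 7)/(3*(m^4 - 4*m^3 - 2*m^2 + 12*m + 9))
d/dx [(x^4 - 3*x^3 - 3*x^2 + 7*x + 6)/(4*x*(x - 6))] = (2*x^5 - 21*x^4 + 36*x^3 + 11*x^2 - 12*x + 36)/(4*x^2*(x^2 - 12*x + 36))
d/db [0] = 0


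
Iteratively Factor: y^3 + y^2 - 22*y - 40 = (y - 5)*(y^2 + 6*y + 8) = (y - 5)*(y + 4)*(y + 2)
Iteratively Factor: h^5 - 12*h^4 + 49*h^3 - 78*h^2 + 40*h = (h - 2)*(h^4 - 10*h^3 + 29*h^2 - 20*h) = (h - 4)*(h - 2)*(h^3 - 6*h^2 + 5*h) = (h - 4)*(h - 2)*(h - 1)*(h^2 - 5*h) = (h - 5)*(h - 4)*(h - 2)*(h - 1)*(h)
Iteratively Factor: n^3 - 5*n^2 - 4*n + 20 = (n + 2)*(n^2 - 7*n + 10) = (n - 2)*(n + 2)*(n - 5)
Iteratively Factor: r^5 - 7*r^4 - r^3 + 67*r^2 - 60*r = (r + 3)*(r^4 - 10*r^3 + 29*r^2 - 20*r) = (r - 4)*(r + 3)*(r^3 - 6*r^2 + 5*r) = r*(r - 4)*(r + 3)*(r^2 - 6*r + 5) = r*(r - 4)*(r - 1)*(r + 3)*(r - 5)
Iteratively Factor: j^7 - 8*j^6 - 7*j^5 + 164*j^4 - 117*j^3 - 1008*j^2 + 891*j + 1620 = (j + 3)*(j^6 - 11*j^5 + 26*j^4 + 86*j^3 - 375*j^2 + 117*j + 540) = (j - 4)*(j + 3)*(j^5 - 7*j^4 - 2*j^3 + 78*j^2 - 63*j - 135) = (j - 5)*(j - 4)*(j + 3)*(j^4 - 2*j^3 - 12*j^2 + 18*j + 27) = (j - 5)*(j - 4)*(j - 3)*(j + 3)*(j^3 + j^2 - 9*j - 9) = (j - 5)*(j - 4)*(j - 3)^2*(j + 3)*(j^2 + 4*j + 3) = (j - 5)*(j - 4)*(j - 3)^2*(j + 3)^2*(j + 1)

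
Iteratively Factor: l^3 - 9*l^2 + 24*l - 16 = (l - 1)*(l^2 - 8*l + 16) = (l - 4)*(l - 1)*(l - 4)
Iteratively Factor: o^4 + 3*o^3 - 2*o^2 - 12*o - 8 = (o + 1)*(o^3 + 2*o^2 - 4*o - 8) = (o + 1)*(o + 2)*(o^2 - 4) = (o + 1)*(o + 2)^2*(o - 2)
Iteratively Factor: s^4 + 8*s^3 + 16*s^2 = (s)*(s^3 + 8*s^2 + 16*s) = s*(s + 4)*(s^2 + 4*s) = s*(s + 4)^2*(s)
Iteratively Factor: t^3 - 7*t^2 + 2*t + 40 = (t - 5)*(t^2 - 2*t - 8) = (t - 5)*(t + 2)*(t - 4)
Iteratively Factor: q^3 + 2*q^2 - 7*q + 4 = (q - 1)*(q^2 + 3*q - 4) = (q - 1)^2*(q + 4)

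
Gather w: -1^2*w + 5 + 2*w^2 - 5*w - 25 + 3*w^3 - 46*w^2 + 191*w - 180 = 3*w^3 - 44*w^2 + 185*w - 200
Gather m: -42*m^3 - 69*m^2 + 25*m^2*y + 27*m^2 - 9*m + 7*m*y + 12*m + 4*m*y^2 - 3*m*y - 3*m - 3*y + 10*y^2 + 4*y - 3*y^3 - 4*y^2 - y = -42*m^3 + m^2*(25*y - 42) + m*(4*y^2 + 4*y) - 3*y^3 + 6*y^2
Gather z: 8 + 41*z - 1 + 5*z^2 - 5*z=5*z^2 + 36*z + 7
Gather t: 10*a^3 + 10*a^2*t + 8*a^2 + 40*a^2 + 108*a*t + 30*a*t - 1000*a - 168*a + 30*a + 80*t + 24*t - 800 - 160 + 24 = 10*a^3 + 48*a^2 - 1138*a + t*(10*a^2 + 138*a + 104) - 936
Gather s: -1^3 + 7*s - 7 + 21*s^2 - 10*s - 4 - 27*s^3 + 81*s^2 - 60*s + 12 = -27*s^3 + 102*s^2 - 63*s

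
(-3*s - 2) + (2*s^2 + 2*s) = 2*s^2 - s - 2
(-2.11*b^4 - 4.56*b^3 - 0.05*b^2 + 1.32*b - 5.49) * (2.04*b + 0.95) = -4.3044*b^5 - 11.3069*b^4 - 4.434*b^3 + 2.6453*b^2 - 9.9456*b - 5.2155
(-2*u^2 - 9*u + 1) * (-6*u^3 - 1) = 12*u^5 + 54*u^4 - 6*u^3 + 2*u^2 + 9*u - 1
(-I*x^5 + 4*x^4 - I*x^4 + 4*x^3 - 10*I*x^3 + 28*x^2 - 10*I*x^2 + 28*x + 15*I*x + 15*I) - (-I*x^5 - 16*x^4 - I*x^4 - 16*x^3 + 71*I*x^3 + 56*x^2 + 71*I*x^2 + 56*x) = 20*x^4 + 20*x^3 - 81*I*x^3 - 28*x^2 - 81*I*x^2 - 28*x + 15*I*x + 15*I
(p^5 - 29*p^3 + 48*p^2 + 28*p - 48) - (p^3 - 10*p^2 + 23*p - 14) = p^5 - 30*p^3 + 58*p^2 + 5*p - 34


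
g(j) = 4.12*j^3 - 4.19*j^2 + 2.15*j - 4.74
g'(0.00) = 2.15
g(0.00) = -4.74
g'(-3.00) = 138.53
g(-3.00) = -160.14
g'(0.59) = 1.51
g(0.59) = -4.08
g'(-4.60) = 302.24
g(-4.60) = -504.31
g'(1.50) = 17.39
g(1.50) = 2.96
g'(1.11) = 8.08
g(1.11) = -1.88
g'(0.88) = 4.35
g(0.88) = -3.29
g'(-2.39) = 92.78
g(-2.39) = -90.06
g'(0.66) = 2.00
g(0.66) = -3.96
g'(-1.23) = 31.16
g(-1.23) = -21.39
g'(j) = 12.36*j^2 - 8.38*j + 2.15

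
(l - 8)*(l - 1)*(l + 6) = l^3 - 3*l^2 - 46*l + 48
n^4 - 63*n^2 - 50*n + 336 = (n - 8)*(n - 2)*(n + 3)*(n + 7)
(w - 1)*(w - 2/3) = w^2 - 5*w/3 + 2/3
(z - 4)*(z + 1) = z^2 - 3*z - 4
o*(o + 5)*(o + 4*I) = o^3 + 5*o^2 + 4*I*o^2 + 20*I*o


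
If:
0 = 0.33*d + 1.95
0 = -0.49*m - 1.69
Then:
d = -5.91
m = -3.45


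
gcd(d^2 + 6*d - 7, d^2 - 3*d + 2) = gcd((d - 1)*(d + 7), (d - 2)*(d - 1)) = d - 1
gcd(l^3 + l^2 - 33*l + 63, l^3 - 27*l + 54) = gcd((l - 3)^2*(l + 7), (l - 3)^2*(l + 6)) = l^2 - 6*l + 9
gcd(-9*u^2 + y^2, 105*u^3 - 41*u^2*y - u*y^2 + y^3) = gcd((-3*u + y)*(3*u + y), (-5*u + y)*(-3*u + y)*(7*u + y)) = -3*u + y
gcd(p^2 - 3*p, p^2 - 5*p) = p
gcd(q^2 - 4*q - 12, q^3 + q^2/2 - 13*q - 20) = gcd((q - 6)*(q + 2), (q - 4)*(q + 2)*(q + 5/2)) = q + 2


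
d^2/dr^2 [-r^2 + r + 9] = -2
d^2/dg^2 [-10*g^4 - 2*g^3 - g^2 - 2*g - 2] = -120*g^2 - 12*g - 2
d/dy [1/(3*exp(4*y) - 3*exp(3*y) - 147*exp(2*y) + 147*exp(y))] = (-4*exp(3*y) + 3*exp(2*y) + 98*exp(y) - 49)*exp(-y)/(3*(exp(3*y) - exp(2*y) - 49*exp(y) + 49)^2)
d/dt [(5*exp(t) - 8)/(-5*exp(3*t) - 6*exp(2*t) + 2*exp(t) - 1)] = (50*exp(3*t) - 90*exp(2*t) - 96*exp(t) + 11)*exp(t)/(25*exp(6*t) + 60*exp(5*t) + 16*exp(4*t) - 14*exp(3*t) + 16*exp(2*t) - 4*exp(t) + 1)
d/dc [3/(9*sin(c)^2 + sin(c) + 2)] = -3*(18*sin(c) + 1)*cos(c)/(9*sin(c)^2 + sin(c) + 2)^2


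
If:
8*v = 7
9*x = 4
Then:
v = 7/8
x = 4/9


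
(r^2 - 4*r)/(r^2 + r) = (r - 4)/(r + 1)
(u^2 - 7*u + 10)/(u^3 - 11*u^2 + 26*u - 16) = (u - 5)/(u^2 - 9*u + 8)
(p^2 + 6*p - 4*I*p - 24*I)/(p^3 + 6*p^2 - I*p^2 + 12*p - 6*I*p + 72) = 1/(p + 3*I)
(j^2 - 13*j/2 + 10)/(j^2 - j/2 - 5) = (j - 4)/(j + 2)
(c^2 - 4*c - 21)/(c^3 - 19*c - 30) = (c - 7)/(c^2 - 3*c - 10)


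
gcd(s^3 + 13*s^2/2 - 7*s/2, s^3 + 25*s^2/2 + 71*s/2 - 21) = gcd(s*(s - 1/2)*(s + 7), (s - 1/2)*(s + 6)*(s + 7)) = s^2 + 13*s/2 - 7/2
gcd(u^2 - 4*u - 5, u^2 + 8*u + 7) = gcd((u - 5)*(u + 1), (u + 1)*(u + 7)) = u + 1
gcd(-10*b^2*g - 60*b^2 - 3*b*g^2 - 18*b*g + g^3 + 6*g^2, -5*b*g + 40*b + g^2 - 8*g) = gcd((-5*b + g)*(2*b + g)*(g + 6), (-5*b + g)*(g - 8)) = 5*b - g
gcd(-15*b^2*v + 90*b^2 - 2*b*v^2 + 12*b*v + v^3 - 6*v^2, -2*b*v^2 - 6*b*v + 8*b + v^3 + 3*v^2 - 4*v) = 1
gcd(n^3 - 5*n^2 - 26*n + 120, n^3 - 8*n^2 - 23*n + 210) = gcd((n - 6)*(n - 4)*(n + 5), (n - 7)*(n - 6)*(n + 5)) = n^2 - n - 30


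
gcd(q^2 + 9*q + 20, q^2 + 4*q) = q + 4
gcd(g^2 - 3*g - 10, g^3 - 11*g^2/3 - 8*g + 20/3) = g^2 - 3*g - 10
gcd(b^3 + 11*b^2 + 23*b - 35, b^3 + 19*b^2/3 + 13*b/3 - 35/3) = b^2 + 4*b - 5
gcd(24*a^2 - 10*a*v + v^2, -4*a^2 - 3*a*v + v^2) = -4*a + v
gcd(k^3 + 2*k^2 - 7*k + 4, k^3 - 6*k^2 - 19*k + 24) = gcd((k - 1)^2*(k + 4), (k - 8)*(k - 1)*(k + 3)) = k - 1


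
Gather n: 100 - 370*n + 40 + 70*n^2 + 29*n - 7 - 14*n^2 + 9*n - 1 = 56*n^2 - 332*n + 132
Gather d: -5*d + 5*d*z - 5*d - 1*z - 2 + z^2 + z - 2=d*(5*z - 10) + z^2 - 4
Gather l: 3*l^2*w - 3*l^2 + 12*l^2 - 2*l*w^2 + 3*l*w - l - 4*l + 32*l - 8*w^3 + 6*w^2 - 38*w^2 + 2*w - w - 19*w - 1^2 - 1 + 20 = l^2*(3*w + 9) + l*(-2*w^2 + 3*w + 27) - 8*w^3 - 32*w^2 - 18*w + 18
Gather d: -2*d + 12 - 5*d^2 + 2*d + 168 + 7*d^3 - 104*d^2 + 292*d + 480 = 7*d^3 - 109*d^2 + 292*d + 660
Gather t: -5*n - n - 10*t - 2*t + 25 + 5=-6*n - 12*t + 30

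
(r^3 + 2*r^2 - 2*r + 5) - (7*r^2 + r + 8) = r^3 - 5*r^2 - 3*r - 3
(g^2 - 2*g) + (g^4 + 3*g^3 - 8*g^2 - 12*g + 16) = g^4 + 3*g^3 - 7*g^2 - 14*g + 16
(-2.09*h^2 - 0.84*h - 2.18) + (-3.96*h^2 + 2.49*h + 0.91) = -6.05*h^2 + 1.65*h - 1.27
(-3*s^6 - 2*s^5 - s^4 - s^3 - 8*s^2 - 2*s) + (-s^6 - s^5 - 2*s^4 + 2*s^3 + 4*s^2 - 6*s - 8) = -4*s^6 - 3*s^5 - 3*s^4 + s^3 - 4*s^2 - 8*s - 8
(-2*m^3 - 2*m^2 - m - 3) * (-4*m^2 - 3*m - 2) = 8*m^5 + 14*m^4 + 14*m^3 + 19*m^2 + 11*m + 6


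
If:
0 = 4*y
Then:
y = 0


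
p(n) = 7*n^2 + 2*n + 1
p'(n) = 14*n + 2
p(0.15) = 1.46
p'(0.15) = 4.10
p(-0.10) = 0.87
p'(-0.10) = 0.60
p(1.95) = 31.52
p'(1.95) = 29.30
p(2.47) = 48.65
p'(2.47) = 36.58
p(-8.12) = 446.30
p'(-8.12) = -111.68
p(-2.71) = 46.99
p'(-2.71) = -35.94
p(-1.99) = 24.74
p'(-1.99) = -25.86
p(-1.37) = 11.40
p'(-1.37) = -17.18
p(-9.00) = 550.00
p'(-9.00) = -124.00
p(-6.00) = 241.00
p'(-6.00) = -82.00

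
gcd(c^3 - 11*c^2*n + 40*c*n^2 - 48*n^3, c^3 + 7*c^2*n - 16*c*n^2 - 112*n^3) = c - 4*n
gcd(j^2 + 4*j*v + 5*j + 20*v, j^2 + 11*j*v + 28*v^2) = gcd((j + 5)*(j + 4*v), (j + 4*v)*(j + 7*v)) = j + 4*v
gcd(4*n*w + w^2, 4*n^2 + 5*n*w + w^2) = 4*n + w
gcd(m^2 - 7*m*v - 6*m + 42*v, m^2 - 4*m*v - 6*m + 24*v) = m - 6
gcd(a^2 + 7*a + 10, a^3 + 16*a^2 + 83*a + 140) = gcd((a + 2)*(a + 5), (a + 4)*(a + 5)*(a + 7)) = a + 5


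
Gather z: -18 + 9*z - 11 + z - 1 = 10*z - 30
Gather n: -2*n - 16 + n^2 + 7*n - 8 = n^2 + 5*n - 24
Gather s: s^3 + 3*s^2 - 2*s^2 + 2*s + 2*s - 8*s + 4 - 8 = s^3 + s^2 - 4*s - 4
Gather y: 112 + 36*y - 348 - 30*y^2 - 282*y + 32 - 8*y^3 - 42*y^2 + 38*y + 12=-8*y^3 - 72*y^2 - 208*y - 192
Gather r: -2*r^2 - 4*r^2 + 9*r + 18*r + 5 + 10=-6*r^2 + 27*r + 15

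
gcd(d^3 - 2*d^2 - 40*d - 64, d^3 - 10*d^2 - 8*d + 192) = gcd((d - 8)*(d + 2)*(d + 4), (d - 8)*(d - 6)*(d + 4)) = d^2 - 4*d - 32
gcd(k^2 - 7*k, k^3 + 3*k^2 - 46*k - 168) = k - 7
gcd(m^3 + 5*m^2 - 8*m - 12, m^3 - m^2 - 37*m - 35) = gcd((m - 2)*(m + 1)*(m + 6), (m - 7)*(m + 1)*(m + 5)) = m + 1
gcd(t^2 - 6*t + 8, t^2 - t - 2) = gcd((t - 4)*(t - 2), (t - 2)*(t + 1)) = t - 2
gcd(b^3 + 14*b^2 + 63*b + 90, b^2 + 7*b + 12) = b + 3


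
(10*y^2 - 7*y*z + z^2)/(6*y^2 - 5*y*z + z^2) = (5*y - z)/(3*y - z)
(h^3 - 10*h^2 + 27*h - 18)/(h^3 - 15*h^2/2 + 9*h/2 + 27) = 2*(h - 1)/(2*h + 3)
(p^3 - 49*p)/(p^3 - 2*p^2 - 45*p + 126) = p*(p - 7)/(p^2 - 9*p + 18)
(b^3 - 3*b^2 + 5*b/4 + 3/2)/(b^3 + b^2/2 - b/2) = (4*b^3 - 12*b^2 + 5*b + 6)/(2*b*(2*b^2 + b - 1))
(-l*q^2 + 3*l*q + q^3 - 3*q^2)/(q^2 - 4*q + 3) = q*(-l + q)/(q - 1)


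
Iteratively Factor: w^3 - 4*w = (w + 2)*(w^2 - 2*w) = (w - 2)*(w + 2)*(w)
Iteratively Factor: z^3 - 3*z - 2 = (z + 1)*(z^2 - z - 2) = (z + 1)^2*(z - 2)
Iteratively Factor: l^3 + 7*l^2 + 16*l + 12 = (l + 3)*(l^2 + 4*l + 4) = (l + 2)*(l + 3)*(l + 2)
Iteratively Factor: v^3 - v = (v - 1)*(v^2 + v) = (v - 1)*(v + 1)*(v)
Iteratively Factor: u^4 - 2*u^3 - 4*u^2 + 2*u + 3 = (u - 1)*(u^3 - u^2 - 5*u - 3) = (u - 3)*(u - 1)*(u^2 + 2*u + 1) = (u - 3)*(u - 1)*(u + 1)*(u + 1)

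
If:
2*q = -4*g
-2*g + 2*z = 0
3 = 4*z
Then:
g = 3/4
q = -3/2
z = 3/4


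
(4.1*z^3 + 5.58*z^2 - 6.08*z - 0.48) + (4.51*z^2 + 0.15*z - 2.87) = 4.1*z^3 + 10.09*z^2 - 5.93*z - 3.35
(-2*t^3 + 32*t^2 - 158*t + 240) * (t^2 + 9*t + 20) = -2*t^5 + 14*t^4 + 90*t^3 - 542*t^2 - 1000*t + 4800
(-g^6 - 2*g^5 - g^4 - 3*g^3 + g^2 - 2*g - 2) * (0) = 0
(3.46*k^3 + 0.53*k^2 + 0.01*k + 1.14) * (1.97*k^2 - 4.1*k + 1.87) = 6.8162*k^5 - 13.1419*k^4 + 4.3169*k^3 + 3.1959*k^2 - 4.6553*k + 2.1318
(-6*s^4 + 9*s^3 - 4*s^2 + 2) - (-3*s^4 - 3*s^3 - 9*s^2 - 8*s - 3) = -3*s^4 + 12*s^3 + 5*s^2 + 8*s + 5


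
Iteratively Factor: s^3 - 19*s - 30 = (s + 3)*(s^2 - 3*s - 10) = (s + 2)*(s + 3)*(s - 5)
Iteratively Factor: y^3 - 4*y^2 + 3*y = (y - 3)*(y^2 - y) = y*(y - 3)*(y - 1)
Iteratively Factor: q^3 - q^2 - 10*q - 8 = (q + 1)*(q^2 - 2*q - 8) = (q - 4)*(q + 1)*(q + 2)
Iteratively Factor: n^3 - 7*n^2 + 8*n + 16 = (n + 1)*(n^2 - 8*n + 16) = (n - 4)*(n + 1)*(n - 4)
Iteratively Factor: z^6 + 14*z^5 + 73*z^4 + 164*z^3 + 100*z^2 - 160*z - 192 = (z + 3)*(z^5 + 11*z^4 + 40*z^3 + 44*z^2 - 32*z - 64) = (z + 2)*(z + 3)*(z^4 + 9*z^3 + 22*z^2 - 32) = (z + 2)^2*(z + 3)*(z^3 + 7*z^2 + 8*z - 16) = (z + 2)^2*(z + 3)*(z + 4)*(z^2 + 3*z - 4) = (z - 1)*(z + 2)^2*(z + 3)*(z + 4)*(z + 4)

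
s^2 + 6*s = s*(s + 6)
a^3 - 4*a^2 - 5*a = a*(a - 5)*(a + 1)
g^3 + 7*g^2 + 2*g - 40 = (g - 2)*(g + 4)*(g + 5)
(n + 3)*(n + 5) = n^2 + 8*n + 15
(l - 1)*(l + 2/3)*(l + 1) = l^3 + 2*l^2/3 - l - 2/3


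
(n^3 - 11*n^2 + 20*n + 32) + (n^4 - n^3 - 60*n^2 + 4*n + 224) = n^4 - 71*n^2 + 24*n + 256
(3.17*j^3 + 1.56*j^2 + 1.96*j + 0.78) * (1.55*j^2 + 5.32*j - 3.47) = 4.9135*j^5 + 19.2824*j^4 + 0.3373*j^3 + 6.223*j^2 - 2.6516*j - 2.7066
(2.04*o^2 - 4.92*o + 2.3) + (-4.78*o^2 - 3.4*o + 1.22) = -2.74*o^2 - 8.32*o + 3.52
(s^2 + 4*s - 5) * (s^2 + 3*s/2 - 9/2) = s^4 + 11*s^3/2 - 7*s^2/2 - 51*s/2 + 45/2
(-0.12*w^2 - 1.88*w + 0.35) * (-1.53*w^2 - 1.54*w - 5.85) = 0.1836*w^4 + 3.0612*w^3 + 3.0617*w^2 + 10.459*w - 2.0475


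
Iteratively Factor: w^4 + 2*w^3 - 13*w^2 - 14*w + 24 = (w + 2)*(w^3 - 13*w + 12) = (w - 1)*(w + 2)*(w^2 + w - 12) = (w - 1)*(w + 2)*(w + 4)*(w - 3)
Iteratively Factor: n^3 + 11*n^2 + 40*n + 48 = (n + 4)*(n^2 + 7*n + 12) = (n + 4)^2*(n + 3)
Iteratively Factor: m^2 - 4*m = (m - 4)*(m)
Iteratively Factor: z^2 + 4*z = (z)*(z + 4)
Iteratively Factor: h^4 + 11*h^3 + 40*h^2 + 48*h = (h + 3)*(h^3 + 8*h^2 + 16*h) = h*(h + 3)*(h^2 + 8*h + 16) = h*(h + 3)*(h + 4)*(h + 4)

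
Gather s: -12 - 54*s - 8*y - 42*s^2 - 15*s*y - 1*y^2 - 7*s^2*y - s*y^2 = s^2*(-7*y - 42) + s*(-y^2 - 15*y - 54) - y^2 - 8*y - 12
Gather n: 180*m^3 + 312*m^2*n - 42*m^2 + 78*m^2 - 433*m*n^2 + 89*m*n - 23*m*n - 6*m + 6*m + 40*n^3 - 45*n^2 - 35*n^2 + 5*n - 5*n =180*m^3 + 36*m^2 + 40*n^3 + n^2*(-433*m - 80) + n*(312*m^2 + 66*m)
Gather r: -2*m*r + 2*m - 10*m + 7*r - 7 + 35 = -8*m + r*(7 - 2*m) + 28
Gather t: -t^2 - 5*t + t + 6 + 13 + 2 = -t^2 - 4*t + 21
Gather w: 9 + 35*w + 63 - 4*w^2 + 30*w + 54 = -4*w^2 + 65*w + 126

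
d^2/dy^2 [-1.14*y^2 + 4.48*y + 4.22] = -2.28000000000000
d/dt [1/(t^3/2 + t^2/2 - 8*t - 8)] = 2*(-3*t^2 - 2*t + 16)/(t^3 + t^2 - 16*t - 16)^2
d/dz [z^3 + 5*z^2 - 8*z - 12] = 3*z^2 + 10*z - 8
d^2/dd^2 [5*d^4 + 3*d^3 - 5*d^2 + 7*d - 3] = 60*d^2 + 18*d - 10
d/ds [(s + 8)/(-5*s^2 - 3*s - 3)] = (-5*s^2 - 3*s + (s + 8)*(10*s + 3) - 3)/(5*s^2 + 3*s + 3)^2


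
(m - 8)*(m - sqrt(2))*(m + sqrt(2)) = m^3 - 8*m^2 - 2*m + 16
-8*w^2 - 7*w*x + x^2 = (-8*w + x)*(w + x)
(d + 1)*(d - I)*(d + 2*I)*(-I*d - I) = -I*d^4 + d^3 - 2*I*d^3 + 2*d^2 - 3*I*d^2 + d - 4*I*d - 2*I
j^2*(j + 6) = j^3 + 6*j^2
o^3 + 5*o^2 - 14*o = o*(o - 2)*(o + 7)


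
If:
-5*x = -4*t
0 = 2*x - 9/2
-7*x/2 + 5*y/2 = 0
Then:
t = 45/16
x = 9/4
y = 63/20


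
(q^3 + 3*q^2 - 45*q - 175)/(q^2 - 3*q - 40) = (q^2 - 2*q - 35)/(q - 8)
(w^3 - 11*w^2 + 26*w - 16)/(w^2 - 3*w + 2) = w - 8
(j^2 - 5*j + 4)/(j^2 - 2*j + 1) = (j - 4)/(j - 1)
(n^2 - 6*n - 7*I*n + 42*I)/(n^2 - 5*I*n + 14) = (n - 6)/(n + 2*I)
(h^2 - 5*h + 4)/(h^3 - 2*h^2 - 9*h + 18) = (h^2 - 5*h + 4)/(h^3 - 2*h^2 - 9*h + 18)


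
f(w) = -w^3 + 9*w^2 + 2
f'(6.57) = -11.23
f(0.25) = 2.55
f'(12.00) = -216.00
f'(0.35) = 5.93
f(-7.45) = 915.02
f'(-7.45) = -300.61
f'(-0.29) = -5.47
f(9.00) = 2.00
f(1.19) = 13.06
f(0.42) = 3.51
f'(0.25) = 4.31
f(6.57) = 106.89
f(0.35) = 3.06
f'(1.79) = 22.61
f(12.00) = -430.00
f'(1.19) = 17.17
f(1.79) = 25.10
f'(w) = -3*w^2 + 18*w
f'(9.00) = -81.00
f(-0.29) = 2.78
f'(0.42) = 7.03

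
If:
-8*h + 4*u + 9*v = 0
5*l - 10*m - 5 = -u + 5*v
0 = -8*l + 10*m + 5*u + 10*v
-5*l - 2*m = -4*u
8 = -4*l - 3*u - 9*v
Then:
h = -6751/3536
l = 115/34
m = 3585/884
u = 2765/442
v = -1979/442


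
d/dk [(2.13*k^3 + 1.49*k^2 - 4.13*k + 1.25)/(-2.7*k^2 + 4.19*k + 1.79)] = (-5.751*k^4 + 17.8494*k^3 + 6.5302*k^2 + 12.0842*k - 12.6302)/(7.29*k^4 - 22.626*k^3 + 7.8901*k^2 + 15.0002*k + 3.2041)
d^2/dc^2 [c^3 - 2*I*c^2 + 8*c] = 6*c - 4*I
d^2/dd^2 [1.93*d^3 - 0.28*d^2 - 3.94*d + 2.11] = 11.58*d - 0.56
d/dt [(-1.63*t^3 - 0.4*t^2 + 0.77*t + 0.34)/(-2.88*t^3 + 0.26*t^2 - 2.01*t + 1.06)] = (-1.77635683940025e-15*t^5 - 1.5758*t^4 + 10.9878*t^3 - 1.642*t^2 - 1.0248*t + 1.4996)/(8.2944*t^6 - 1.4976*t^5 + 11.6452*t^4 - 7.1508*t^3 + 4.5913*t^2 - 4.2612*t + 1.1236)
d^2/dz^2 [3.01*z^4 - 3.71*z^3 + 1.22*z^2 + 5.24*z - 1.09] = 36.12*z^2 - 22.26*z + 2.44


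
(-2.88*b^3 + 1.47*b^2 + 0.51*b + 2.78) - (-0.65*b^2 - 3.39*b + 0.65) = -2.88*b^3 + 2.12*b^2 + 3.9*b + 2.13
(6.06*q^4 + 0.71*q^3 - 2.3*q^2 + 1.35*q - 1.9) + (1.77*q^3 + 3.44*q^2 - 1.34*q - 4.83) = 6.06*q^4 + 2.48*q^3 + 1.14*q^2 + 0.01*q - 6.73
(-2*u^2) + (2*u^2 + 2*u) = 2*u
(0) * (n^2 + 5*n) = 0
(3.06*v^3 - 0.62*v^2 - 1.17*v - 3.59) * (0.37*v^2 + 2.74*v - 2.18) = 1.1322*v^5 + 8.155*v^4 - 8.8025*v^3 - 3.1825*v^2 - 7.286*v + 7.8262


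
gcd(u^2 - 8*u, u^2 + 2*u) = u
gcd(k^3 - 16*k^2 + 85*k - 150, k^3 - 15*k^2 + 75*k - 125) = k^2 - 10*k + 25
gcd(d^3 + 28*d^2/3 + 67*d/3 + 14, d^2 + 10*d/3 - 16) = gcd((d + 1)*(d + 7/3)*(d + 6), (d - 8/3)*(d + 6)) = d + 6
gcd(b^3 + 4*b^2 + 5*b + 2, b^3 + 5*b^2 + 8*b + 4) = b^2 + 3*b + 2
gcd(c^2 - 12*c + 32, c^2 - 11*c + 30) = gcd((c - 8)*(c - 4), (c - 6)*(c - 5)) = 1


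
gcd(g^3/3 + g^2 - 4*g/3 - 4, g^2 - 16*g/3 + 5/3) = 1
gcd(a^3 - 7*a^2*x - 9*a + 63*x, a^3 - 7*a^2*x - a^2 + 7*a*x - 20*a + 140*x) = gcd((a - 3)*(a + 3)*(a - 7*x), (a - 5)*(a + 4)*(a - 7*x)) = -a + 7*x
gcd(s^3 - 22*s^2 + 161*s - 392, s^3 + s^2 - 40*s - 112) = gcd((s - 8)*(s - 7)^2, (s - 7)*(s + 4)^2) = s - 7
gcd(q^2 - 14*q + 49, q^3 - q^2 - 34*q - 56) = q - 7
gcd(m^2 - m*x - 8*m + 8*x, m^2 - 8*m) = m - 8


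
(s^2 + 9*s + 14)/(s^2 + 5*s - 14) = (s + 2)/(s - 2)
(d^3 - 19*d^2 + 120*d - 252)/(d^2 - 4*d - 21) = (d^2 - 12*d + 36)/(d + 3)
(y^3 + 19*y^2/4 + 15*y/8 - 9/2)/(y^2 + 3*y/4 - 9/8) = y + 4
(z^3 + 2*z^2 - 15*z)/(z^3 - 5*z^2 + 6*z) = (z + 5)/(z - 2)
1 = 1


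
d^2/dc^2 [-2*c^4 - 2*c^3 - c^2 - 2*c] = -24*c^2 - 12*c - 2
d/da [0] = 0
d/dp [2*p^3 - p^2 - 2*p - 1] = 6*p^2 - 2*p - 2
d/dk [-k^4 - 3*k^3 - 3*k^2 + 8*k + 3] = -4*k^3 - 9*k^2 - 6*k + 8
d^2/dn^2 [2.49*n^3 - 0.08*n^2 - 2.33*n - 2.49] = 14.94*n - 0.16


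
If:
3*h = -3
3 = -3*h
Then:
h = -1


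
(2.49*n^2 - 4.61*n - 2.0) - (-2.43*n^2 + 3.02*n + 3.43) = 4.92*n^2 - 7.63*n - 5.43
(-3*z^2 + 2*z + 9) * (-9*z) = 27*z^3 - 18*z^2 - 81*z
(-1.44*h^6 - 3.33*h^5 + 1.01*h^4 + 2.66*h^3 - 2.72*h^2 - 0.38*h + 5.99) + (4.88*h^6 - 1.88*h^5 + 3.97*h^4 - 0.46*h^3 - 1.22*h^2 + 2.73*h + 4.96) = 3.44*h^6 - 5.21*h^5 + 4.98*h^4 + 2.2*h^3 - 3.94*h^2 + 2.35*h + 10.95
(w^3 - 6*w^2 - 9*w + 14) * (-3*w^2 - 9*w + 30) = -3*w^5 + 9*w^4 + 111*w^3 - 141*w^2 - 396*w + 420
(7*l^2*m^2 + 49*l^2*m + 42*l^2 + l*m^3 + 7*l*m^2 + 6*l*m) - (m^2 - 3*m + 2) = 7*l^2*m^2 + 49*l^2*m + 42*l^2 + l*m^3 + 7*l*m^2 + 6*l*m - m^2 + 3*m - 2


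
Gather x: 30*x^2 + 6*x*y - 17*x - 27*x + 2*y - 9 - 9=30*x^2 + x*(6*y - 44) + 2*y - 18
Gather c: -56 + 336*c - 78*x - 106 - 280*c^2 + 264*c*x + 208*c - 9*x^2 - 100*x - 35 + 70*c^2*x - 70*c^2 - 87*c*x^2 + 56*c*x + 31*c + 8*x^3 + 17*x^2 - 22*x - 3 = c^2*(70*x - 350) + c*(-87*x^2 + 320*x + 575) + 8*x^3 + 8*x^2 - 200*x - 200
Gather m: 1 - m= 1 - m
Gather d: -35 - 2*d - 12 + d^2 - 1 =d^2 - 2*d - 48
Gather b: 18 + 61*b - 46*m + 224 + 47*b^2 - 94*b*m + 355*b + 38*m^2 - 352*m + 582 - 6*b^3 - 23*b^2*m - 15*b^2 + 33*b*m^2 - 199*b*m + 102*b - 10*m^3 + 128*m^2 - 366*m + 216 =-6*b^3 + b^2*(32 - 23*m) + b*(33*m^2 - 293*m + 518) - 10*m^3 + 166*m^2 - 764*m + 1040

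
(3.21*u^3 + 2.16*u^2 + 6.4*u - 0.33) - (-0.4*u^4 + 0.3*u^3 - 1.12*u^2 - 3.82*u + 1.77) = 0.4*u^4 + 2.91*u^3 + 3.28*u^2 + 10.22*u - 2.1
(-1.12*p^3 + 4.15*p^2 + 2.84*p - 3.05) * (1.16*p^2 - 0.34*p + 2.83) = -1.2992*p^5 + 5.1948*p^4 - 1.2862*p^3 + 7.2409*p^2 + 9.0742*p - 8.6315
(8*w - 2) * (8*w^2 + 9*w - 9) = 64*w^3 + 56*w^2 - 90*w + 18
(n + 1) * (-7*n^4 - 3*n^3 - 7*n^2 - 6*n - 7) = -7*n^5 - 10*n^4 - 10*n^3 - 13*n^2 - 13*n - 7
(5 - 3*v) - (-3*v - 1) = 6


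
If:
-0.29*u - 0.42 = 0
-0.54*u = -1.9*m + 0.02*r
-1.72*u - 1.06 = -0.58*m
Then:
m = -2.47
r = -195.29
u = -1.45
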